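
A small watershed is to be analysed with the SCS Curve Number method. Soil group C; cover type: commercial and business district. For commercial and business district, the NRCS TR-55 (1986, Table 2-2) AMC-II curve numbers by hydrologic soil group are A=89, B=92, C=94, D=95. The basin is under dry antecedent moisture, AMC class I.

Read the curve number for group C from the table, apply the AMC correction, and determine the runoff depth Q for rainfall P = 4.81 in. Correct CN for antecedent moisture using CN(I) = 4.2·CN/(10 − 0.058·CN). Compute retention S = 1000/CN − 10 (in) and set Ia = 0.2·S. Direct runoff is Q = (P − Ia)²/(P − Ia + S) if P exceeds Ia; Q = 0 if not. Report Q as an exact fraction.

Q = 21977766001/6522392100 in ≈ 3.370 in

NRCS table: commercial and business district, soil group C → CN(II) = 94
Adjust CN=94 to AMC I: 4.2·94/(10 − 0.058·94) → (1974/5) ÷ (1137/250) = 32900/379 ≈ 86.807
S = 1000/(32900/379) − 10 = 500/329 in ≈ 1.520 in
Ia = 0.2S: 0.2·1.520 = 0.304 in (exactly 100/329)
Excess rainfall: 4.810 − 0.304 = 4.506 in; P > Ia so Q > 0
Q: (148249/32900)² ÷ (198249/32900) = 21977766001/6522392100 in (≈ 3.370 in)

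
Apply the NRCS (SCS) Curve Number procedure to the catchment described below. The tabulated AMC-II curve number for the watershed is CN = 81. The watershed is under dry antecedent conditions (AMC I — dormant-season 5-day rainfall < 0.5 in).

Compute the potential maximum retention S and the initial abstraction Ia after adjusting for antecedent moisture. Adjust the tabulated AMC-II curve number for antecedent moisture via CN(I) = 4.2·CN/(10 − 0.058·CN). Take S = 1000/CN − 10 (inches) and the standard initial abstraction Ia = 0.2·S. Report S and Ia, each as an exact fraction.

S = 9500/1701 in ≈ 5.585 in; Ia = 1900/1701 in ≈ 1.117 in

Dry (AMC I): CN(I) = 4.2·81/(10 − 0.058·81) = (1701/5)/(2651/500) = 170100/2651 ≈ 64.164
S = 1000/(170100/2651) − 10 = 9500/1701 in ≈ 5.585 in
Initial abstraction Ia = S/5 = (9500/1701)/5 = 1900/1701 ≈ 1.117 in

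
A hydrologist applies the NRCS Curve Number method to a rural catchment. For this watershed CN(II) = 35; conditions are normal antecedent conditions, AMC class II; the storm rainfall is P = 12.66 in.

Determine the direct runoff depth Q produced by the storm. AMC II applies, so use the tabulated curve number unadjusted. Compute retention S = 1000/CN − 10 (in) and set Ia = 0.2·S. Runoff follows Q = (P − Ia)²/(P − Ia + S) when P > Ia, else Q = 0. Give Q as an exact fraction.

Q = 9803161/3370850 in ≈ 2.908 in

AMC II — tabulated CN = 35 applies directly.
Max retention: S = 1000/35 − 10 = 130/7 in (≈ 18.571 in)
Ia = 0.2·(130/7) = 26/7 in ≈ 3.714 in
Since P=12.660 > Ia=3.714: effective rainfall P−Ia = 3131/350 in
Q: (3131/350)² ÷ (9631/350) = 9803161/3370850 in (≈ 2.908 in)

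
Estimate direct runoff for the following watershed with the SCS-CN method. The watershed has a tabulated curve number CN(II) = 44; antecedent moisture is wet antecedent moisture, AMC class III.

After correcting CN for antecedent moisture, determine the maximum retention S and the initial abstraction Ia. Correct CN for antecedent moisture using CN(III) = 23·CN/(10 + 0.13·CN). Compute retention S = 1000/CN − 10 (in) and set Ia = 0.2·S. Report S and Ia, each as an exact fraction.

S = 1400/253 in ≈ 5.534 in; Ia = 280/253 in ≈ 1.107 in

CN(III) from CN(II)=44: (23·44)/(10 + 0.13·44) = 25300/393 ≈ 64.377
S = 1000/(25300/393) − 10 = 1400/253 in ≈ 5.534 in
Ia = 0.2S: 0.2·5.534 = 1.107 in (exactly 280/253)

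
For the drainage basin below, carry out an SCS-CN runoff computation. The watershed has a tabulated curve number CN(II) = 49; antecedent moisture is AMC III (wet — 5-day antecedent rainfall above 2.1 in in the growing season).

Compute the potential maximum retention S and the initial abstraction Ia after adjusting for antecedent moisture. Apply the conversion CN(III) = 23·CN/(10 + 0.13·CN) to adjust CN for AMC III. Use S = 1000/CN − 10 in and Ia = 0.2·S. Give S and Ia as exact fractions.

S = 5100/1127 in ≈ 4.525 in; Ia = 1020/1127 in ≈ 0.905 in

CN(III) from CN(II)=49: (23·49)/(10 + 0.13·49) = 112700/1637 ≈ 68.845
S = 1000/(112700/1637) − 10 = 5100/1127 in ≈ 4.525 in
Ia = 0.2·(5100/1127) = 1020/1127 in ≈ 0.905 in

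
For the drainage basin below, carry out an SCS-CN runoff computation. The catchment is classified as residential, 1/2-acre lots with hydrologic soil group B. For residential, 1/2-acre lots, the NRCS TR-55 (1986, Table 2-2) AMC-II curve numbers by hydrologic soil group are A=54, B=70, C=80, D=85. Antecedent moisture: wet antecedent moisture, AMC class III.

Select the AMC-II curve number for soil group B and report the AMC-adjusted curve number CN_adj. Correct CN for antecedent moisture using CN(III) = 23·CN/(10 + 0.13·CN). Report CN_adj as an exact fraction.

CN_adj = 16100/191 ≈ 84.293

NRCS table: residential, 1/2-acre lots, soil group B → CN(II) = 70
CN(III) from CN(II)=70: (23·70)/(10 + 0.13·70) = 16100/191 ≈ 84.293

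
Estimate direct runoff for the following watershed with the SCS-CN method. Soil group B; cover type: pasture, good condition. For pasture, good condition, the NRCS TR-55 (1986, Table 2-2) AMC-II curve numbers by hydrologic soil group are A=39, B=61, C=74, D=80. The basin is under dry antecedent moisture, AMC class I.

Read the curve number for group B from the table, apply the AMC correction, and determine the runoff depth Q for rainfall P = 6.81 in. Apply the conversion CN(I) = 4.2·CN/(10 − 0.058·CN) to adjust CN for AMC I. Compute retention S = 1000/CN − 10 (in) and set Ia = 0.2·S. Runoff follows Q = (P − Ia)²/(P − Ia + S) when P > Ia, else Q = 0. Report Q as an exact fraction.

NRCS table: pasture, good condition, soil group B → CN(II) = 61
Dry (AMC I): CN(I) = 4.2·61/(10 − 0.058·61) = (1281/5)/(3231/500) = 42700/1077 ≈ 39.647
Max retention: S = 1000/(42700/1077) − 10 = 6500/427 in (≈ 15.222 in)
Ia = 0.2·(6500/427) = 1300/427 in ≈ 3.044 in
P − Ia = 6.810 − 3.044 = 160787/42700 ≈ 3.766 in (> 0, runoff occurs)
Runoff Q = (P−Ia)²/(P−Ia+S) = (3.766)²/(3.766+15.222) = 25852459369/34620604900 ≈ 0.747 in

Q = 25852459369/34620604900 in ≈ 0.747 in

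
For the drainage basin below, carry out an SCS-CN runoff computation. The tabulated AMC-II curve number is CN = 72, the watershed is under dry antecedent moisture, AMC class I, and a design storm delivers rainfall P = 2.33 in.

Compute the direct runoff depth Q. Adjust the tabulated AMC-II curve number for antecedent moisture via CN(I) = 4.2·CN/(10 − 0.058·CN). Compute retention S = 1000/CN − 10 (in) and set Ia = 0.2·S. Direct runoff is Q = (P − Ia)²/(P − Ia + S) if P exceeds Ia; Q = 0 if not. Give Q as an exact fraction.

Q = 1666681/70985700 in ≈ 0.023 in

Dry (AMC I): CN(I) = 4.2·72/(10 − 0.058·72) = (1512/5)/(728/125) = 675/13 ≈ 51.923
S = 1000/(675/13) − 10 = 250/27 in ≈ 9.259 in
Initial abstraction Ia = S/5 = (250/27)/5 = 50/27 ≈ 1.852 in
Since P=2.330 > Ia=1.852: effective rainfall P−Ia = 1291/2700 in
Q: (1291/2700)² ÷ (26291/2700) = 1666681/70985700 in (≈ 0.023 in)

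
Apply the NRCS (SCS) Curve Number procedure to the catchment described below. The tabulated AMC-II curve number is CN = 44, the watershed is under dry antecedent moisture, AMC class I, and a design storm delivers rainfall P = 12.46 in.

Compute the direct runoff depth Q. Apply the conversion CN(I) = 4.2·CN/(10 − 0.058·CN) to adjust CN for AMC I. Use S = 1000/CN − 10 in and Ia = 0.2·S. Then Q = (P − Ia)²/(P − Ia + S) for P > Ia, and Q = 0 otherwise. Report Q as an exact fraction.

Adjust CN=44 to AMC I: 4.2·44/(10 − 0.058·44) → (924/5) ÷ (931/125) = 3300/133 ≈ 24.812
Retention S: 1000/CN − 10 with CN=24.812 → S = 1000/33 ≈ 30.303 in
Ia = 0.2·(1000/33) = 200/33 in ≈ 6.061 in
Since P=12.460 > Ia=6.061: effective rainfall P−Ia = 10559/1650 in
Q: (10559/1650)² ÷ (60559/1650) = 111492481/99922350 in (≈ 1.116 in)

Q = 111492481/99922350 in ≈ 1.116 in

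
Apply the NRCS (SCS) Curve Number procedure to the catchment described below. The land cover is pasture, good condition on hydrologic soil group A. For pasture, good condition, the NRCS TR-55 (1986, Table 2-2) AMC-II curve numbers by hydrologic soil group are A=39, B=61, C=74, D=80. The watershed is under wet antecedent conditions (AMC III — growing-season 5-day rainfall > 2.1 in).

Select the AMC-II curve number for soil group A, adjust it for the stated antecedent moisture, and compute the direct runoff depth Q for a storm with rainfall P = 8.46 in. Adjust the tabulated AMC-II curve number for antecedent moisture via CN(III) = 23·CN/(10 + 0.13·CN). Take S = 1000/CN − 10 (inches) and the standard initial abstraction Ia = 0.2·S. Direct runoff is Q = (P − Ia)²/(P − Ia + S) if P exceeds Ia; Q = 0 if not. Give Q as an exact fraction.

Q = 101398301761/27960880350 in ≈ 3.626 in

NRCS table: pasture, good condition, soil group A → CN(II) = 39
Wet (AMC III): CN(III) = 23·39/(10 + 0.13·39) = 897/(1507/100) = 89700/1507 ≈ 59.522
Max retention: S = 1000/(89700/1507) − 10 = 6100/897 in (≈ 6.800 in)
Initial abstraction Ia = S/5 = (6100/897)/5 = 1220/897 ≈ 1.360 in
Excess rainfall: 8.460 − 1.360 = 7.100 in; P > Ia so Q > 0
Q: (318431/44850)² ÷ (623431/44850) = 101398301761/27960880350 in (≈ 3.626 in)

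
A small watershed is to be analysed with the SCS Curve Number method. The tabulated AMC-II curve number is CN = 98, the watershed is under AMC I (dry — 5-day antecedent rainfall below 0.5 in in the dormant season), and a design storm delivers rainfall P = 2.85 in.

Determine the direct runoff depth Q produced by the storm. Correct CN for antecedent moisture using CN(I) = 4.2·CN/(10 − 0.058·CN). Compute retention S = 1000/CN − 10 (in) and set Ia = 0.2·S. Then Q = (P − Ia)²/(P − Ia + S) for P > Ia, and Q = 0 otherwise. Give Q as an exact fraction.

Q = 3209562409/1371718740 in ≈ 2.340 in

Adjust CN=98 to AMC I: 4.2·98/(10 − 0.058·98) → (2058/5) ÷ (1079/250) = 102900/1079 ≈ 95.366
S = 1000/(102900/1079) − 10 = 500/1029 in ≈ 0.486 in
Ia = 0.2S: 0.2·0.486 = 0.097 in (exactly 100/1029)
P − Ia = 2.850 − 0.097 = 56653/20580 ≈ 2.753 in (> 0, runoff occurs)
Runoff Q = (P−Ia)²/(P−Ia+S) = (2.753)²/(2.753+0.486) = 3209562409/1371718740 ≈ 2.340 in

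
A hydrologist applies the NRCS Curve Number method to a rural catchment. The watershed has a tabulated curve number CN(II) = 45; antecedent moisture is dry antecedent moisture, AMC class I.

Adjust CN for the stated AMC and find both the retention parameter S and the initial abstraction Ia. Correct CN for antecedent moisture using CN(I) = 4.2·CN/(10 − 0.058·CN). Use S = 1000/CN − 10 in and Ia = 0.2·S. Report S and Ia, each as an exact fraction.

Dry (AMC I): CN(I) = 4.2·45/(10 − 0.058·45) = 189/(739/100) = 18900/739 ≈ 25.575
Retention S: 1000/CN − 10 with CN=25.575 → S = 5500/189 ≈ 29.101 in
Initial abstraction Ia = S/5 = (5500/189)/5 = 1100/189 ≈ 5.820 in

S = 5500/189 in ≈ 29.101 in; Ia = 1100/189 in ≈ 5.820 in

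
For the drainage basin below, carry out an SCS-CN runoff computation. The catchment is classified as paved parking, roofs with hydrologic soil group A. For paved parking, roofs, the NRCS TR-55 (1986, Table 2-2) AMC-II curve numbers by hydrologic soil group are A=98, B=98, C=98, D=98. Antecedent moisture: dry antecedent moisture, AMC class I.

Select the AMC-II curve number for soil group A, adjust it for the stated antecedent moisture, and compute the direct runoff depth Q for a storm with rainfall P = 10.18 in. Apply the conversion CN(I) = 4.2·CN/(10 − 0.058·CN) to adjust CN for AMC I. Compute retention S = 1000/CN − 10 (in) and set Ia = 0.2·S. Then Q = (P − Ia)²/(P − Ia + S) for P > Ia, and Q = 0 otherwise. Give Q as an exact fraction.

Q = 269112975121/27976503450 in ≈ 9.619 in

NRCS table: paved parking, roofs, soil group A → CN(II) = 98
CN(I) from CN(II)=98: (4.2·98)/(10 − 0.058·98) = 102900/1079 ≈ 95.366
Max retention: S = 1000/(102900/1079) − 10 = 500/1029 in (≈ 0.486 in)
Ia = 0.2·(500/1029) = 100/1029 in ≈ 0.097 in
P − Ia = 10.180 − 0.097 = 518761/51450 ≈ 10.083 in (> 0, runoff occurs)
Q: (518761/51450)² ÷ (543761/51450) = 269112975121/27976503450 in (≈ 9.619 in)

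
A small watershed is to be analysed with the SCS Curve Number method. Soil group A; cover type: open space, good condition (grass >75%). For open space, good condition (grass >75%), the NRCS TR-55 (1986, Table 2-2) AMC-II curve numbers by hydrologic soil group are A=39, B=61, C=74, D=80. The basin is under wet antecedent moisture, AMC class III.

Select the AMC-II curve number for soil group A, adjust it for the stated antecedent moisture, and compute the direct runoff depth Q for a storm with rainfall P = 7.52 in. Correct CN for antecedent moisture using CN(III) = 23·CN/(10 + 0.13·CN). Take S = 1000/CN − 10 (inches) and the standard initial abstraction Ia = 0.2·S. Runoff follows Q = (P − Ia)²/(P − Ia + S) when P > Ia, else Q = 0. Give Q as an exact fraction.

Q = 4770388624/1629378075 in ≈ 2.928 in

NRCS table: open space, good condition (grass >75%), soil group A → CN(II) = 39
CN(III) from CN(II)=39: (23·39)/(10 + 0.13·39) = 89700/1507 ≈ 59.522
S = 1000/(89700/1507) − 10 = 6100/897 in ≈ 6.800 in
Initial abstraction Ia = S/5 = (6100/897)/5 = 1220/897 ≈ 1.360 in
Excess rainfall: 7.520 − 1.360 = 6.160 in; P > Ia so Q > 0
Q: (138136/22425)² ÷ (290636/22425) = 4770388624/1629378075 in (≈ 2.928 in)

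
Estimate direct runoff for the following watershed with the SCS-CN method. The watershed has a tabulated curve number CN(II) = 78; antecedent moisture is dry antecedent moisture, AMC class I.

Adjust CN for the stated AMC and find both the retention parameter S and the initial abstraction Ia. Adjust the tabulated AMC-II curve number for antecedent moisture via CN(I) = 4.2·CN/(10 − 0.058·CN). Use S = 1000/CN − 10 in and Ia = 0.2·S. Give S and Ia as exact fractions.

Adjust CN=78 to AMC I: 4.2·78/(10 − 0.058·78) → (1638/5) ÷ (1369/250) = 81900/1369 ≈ 59.825
Max retention: S = 1000/(81900/1369) − 10 = 5500/819 in (≈ 6.716 in)
Ia = 0.2·(5500/819) = 1100/819 in ≈ 1.343 in

S = 5500/819 in ≈ 6.716 in; Ia = 1100/819 in ≈ 1.343 in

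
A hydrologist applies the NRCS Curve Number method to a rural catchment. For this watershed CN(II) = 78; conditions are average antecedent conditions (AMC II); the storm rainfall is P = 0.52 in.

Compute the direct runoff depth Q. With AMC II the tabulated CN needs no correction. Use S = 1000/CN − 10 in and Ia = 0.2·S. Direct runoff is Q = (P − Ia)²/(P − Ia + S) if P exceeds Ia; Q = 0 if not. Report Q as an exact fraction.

Q = 0 in ≈ 0.000 in

CN(II) = 78; AMC II needs no correction.
S = 1000/78 − 10 = 110/39 in ≈ 2.821 in
Ia = 0.2S: 0.2·2.821 = 0.564 in (exactly 22/39)
P = 0.520 ≤ Ia = 0.564 in: entire storm abstracted, Q = 0.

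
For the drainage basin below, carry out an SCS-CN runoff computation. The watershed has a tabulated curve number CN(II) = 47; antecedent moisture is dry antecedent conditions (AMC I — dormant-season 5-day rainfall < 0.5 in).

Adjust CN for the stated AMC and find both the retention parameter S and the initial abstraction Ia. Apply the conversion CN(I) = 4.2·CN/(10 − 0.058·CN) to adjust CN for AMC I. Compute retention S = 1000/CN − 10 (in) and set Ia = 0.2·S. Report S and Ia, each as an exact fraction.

CN(I) from CN(II)=47: (4.2·47)/(10 − 0.058·47) = 98700/3637 ≈ 27.138
Max retention: S = 1000/(98700/3637) − 10 = 26500/987 in (≈ 26.849 in)
Ia = 0.2·(26500/987) = 5300/987 in ≈ 5.370 in

S = 26500/987 in ≈ 26.849 in; Ia = 5300/987 in ≈ 5.370 in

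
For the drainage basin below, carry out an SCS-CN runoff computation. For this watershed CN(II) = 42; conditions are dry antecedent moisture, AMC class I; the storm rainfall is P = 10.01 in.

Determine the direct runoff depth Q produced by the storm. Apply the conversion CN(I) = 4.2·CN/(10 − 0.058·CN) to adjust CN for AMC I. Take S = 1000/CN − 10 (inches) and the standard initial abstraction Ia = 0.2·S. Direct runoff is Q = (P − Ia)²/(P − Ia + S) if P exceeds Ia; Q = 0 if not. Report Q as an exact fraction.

Dry (AMC I): CN(I) = 4.2·42/(10 − 0.058·42) = (882/5)/(1891/250) = 44100/1891 ≈ 23.321
Max retention: S = 1000/(44100/1891) − 10 = 14500/441 in (≈ 32.880 in)
Ia = 0.2·(14500/441) = 2900/441 in ≈ 6.576 in
Since P=10.010 > Ia=6.576: effective rainfall P−Ia = 151441/44100 in
Q = (151441/44100)²/((151441/44100) + 14500/441) = (22934376481/1944810000)/(1601441/44100) = 22934376481/70623548100 in ≈ 0.325 in

Q = 22934376481/70623548100 in ≈ 0.325 in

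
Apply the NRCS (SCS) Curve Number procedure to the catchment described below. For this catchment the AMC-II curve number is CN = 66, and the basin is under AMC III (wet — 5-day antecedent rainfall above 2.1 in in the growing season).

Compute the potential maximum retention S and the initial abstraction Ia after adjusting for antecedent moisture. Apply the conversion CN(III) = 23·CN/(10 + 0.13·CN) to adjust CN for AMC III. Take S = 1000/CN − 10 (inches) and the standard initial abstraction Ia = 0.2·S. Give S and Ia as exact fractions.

CN(III) from CN(II)=66: (23·66)/(10 + 0.13·66) = 75900/929 ≈ 81.701
Max retention: S = 1000/(75900/929) − 10 = 1700/759 in (≈ 2.240 in)
Ia = 0.2S: 0.2·2.240 = 0.448 in (exactly 340/759)

S = 1700/759 in ≈ 2.240 in; Ia = 340/759 in ≈ 0.448 in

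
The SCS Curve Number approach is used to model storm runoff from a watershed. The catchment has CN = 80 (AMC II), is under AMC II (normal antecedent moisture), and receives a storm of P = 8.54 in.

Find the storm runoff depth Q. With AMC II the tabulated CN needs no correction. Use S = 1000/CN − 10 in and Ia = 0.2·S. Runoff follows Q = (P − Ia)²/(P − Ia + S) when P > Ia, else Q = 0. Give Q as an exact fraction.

Average conditions: CN = 80 (no AMC adjustment).
S = 1000/80 − 10 = 5/2 in ≈ 2.500 in
Ia = 0.2·(5/2) = 1/2 in ≈ 0.500 in
Excess rainfall: 8.540 − 0.500 = 8.040 in; P > Ia so Q > 0
Q: (201/25)² ÷ (527/50) = 80802/13175 in (≈ 6.133 in)

Q = 80802/13175 in ≈ 6.133 in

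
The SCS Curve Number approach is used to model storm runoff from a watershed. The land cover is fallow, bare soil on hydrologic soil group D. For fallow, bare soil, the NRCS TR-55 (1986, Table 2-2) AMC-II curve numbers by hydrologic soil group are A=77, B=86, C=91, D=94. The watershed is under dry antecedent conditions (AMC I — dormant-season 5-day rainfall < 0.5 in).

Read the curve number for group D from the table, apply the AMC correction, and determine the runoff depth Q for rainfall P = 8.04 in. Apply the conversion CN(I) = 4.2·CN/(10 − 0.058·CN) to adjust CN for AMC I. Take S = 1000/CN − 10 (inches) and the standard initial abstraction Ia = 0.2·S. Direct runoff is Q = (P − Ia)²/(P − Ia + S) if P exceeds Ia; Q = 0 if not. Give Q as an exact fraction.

Q = 4048649641/626161025 in ≈ 6.466 in

NRCS table: fallow, bare soil, soil group D → CN(II) = 94
CN(I) from CN(II)=94: (4.2·94)/(10 − 0.058·94) = 32900/379 ≈ 86.807
Retention S: 1000/CN − 10 with CN=86.807 → S = 500/329 ≈ 1.520 in
Ia = 0.2S: 0.2·1.520 = 0.304 in (exactly 100/329)
P − Ia = 8.040 − 0.304 = 63629/8225 ≈ 7.736 in (> 0, runoff occurs)
Runoff Q = (P−Ia)²/(P−Ia+S) = (7.736)²/(7.736+1.520) = 4048649641/626161025 ≈ 6.466 in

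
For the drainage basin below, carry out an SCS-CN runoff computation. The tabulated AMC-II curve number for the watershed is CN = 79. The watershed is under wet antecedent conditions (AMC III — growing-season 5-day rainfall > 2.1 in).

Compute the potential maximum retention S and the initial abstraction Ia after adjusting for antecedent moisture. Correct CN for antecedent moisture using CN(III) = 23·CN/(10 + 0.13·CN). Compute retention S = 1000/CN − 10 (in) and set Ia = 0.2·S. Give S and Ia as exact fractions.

Adjust CN=79 to AMC III: 23·79/(10 + 0.13·79) → 1817 ÷ (2027/100) = 181700/2027 ≈ 89.640
Retention S: 1000/CN − 10 with CN=89.640 → S = 2100/1817 ≈ 1.156 in
Initial abstraction Ia = S/5 = (2100/1817)/5 = 420/1817 ≈ 0.231 in

S = 2100/1817 in ≈ 1.156 in; Ia = 420/1817 in ≈ 0.231 in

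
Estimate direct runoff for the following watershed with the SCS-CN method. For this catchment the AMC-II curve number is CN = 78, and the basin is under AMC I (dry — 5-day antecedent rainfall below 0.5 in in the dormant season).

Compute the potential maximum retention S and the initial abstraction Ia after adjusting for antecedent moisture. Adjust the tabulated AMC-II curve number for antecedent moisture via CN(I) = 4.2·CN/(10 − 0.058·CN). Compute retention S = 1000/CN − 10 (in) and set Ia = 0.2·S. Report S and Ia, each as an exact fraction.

Adjust CN=78 to AMC I: 4.2·78/(10 − 0.058·78) → (1638/5) ÷ (1369/250) = 81900/1369 ≈ 59.825
Max retention: S = 1000/(81900/1369) − 10 = 5500/819 in (≈ 6.716 in)
Initial abstraction Ia = S/5 = (5500/819)/5 = 1100/819 ≈ 1.343 in

S = 5500/819 in ≈ 6.716 in; Ia = 1100/819 in ≈ 1.343 in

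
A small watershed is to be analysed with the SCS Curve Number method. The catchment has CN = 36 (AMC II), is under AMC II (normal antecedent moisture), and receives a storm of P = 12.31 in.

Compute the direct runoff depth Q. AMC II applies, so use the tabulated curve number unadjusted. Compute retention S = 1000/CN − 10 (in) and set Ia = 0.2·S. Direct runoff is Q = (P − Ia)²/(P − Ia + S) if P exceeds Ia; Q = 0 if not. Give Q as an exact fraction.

Average conditions: CN = 36 (no AMC adjustment).
Retention S: 1000/CN − 10 with CN=36.000 → S = 160/9 ≈ 17.778 in
Initial abstraction Ia = S/5 = (160/9)/5 = 32/9 ≈ 3.556 in
Since P=12.310 > Ia=3.556: effective rainfall P−Ia = 7879/900 in
Runoff Q = (P−Ia)²/(P−Ia+S) = (8.754)²/(8.754+17.778) = 62078641/21491100 ≈ 2.889 in

Q = 62078641/21491100 in ≈ 2.889 in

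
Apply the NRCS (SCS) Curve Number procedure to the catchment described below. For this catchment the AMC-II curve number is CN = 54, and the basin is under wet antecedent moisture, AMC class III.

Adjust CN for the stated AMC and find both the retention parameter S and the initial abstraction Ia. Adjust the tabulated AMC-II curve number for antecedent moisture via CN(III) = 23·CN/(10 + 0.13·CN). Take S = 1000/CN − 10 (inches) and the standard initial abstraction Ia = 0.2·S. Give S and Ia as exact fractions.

S = 100/27 in ≈ 3.704 in; Ia = 20/27 in ≈ 0.741 in

Adjust CN=54 to AMC III: 23·54/(10 + 0.13·54) → 1242 ÷ (851/50) = 2700/37 ≈ 72.973
S = 1000/(2700/37) − 10 = 100/27 in ≈ 3.704 in
Initial abstraction Ia = S/5 = (100/27)/5 = 20/27 ≈ 0.741 in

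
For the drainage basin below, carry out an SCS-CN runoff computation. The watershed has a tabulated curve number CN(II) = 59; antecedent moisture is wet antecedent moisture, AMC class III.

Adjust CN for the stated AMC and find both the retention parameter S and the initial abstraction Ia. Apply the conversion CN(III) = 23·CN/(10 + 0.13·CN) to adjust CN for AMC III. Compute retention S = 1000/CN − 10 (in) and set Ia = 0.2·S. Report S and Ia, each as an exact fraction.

S = 4100/1357 in ≈ 3.021 in; Ia = 820/1357 in ≈ 0.604 in

Adjust CN=59 to AMC III: 23·59/(10 + 0.13·59) → 1357 ÷ (1767/100) = 135700/1767 ≈ 76.797
Retention S: 1000/CN − 10 with CN=76.797 → S = 4100/1357 ≈ 3.021 in
Ia = 0.2S: 0.2·3.021 = 0.604 in (exactly 820/1357)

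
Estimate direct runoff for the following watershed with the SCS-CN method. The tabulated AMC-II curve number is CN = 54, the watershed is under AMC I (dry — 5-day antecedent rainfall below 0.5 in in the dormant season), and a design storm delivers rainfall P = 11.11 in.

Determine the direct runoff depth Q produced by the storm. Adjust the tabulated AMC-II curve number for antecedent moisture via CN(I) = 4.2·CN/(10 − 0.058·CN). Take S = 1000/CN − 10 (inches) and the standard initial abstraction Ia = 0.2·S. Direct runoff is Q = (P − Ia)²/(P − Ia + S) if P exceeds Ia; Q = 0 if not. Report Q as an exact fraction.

Dry (AMC I): CN(I) = 4.2·54/(10 − 0.058·54) = (1134/5)/(1717/250) = 56700/1717 ≈ 33.023
Retention S: 1000/CN − 10 with CN=33.023 → S = 11500/567 ≈ 20.282 in
Ia = 0.2S: 0.2·20.282 = 4.056 in (exactly 2300/567)
Since P=11.110 > Ia=4.056: effective rainfall P−Ia = 399937/56700 in
Q = (399937/56700)²/((399937/56700) + 11500/567) = (159949603969/3214890000)/(1549937/56700) = 159949603969/87881427900 in ≈ 1.820 in

Q = 159949603969/87881427900 in ≈ 1.820 in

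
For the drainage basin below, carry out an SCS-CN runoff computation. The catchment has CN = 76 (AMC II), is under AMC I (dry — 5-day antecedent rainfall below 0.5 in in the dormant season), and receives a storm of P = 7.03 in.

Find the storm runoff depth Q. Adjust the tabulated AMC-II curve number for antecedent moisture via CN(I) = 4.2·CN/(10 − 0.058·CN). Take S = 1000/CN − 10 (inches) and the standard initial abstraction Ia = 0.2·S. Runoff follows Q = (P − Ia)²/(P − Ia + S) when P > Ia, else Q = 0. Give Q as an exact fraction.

Q = 5402103001/2307536700 in ≈ 2.341 in

Dry (AMC I): CN(I) = 4.2·76/(10 − 0.058·76) = (1596/5)/(699/125) = 13300/233 ≈ 57.082
Retention S: 1000/CN − 10 with CN=57.082 → S = 1000/133 ≈ 7.519 in
Ia = 0.2S: 0.2·7.519 = 1.504 in (exactly 200/133)
Excess rainfall: 7.030 − 1.504 = 5.526 in; P > Ia so Q > 0
Q = (73499/13300)²/((73499/13300) + 1000/133) = (5402103001/176890000)/(173499/13300) = 5402103001/2307536700 in ≈ 2.341 in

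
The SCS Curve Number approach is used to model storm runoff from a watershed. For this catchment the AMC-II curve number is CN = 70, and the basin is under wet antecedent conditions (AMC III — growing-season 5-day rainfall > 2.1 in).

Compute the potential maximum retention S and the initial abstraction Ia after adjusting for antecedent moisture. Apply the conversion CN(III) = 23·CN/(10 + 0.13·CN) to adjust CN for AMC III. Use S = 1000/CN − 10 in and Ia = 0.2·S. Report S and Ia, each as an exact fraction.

CN(III) from CN(II)=70: (23·70)/(10 + 0.13·70) = 16100/191 ≈ 84.293
Max retention: S = 1000/(16100/191) − 10 = 300/161 in (≈ 1.863 in)
Initial abstraction Ia = S/5 = (300/161)/5 = 60/161 ≈ 0.373 in

S = 300/161 in ≈ 1.863 in; Ia = 60/161 in ≈ 0.373 in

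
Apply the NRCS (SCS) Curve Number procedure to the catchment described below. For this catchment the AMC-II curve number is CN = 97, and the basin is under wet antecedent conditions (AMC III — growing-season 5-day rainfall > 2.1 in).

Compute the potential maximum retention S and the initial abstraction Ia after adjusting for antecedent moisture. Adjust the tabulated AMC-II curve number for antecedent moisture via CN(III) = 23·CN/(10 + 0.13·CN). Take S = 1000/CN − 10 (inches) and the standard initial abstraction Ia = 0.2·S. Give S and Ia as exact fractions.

CN(III) from CN(II)=97: (23·97)/(10 + 0.13·97) = 223100/2261 ≈ 98.673
Retention S: 1000/CN − 10 with CN=98.673 → S = 300/2231 ≈ 0.134 in
Initial abstraction Ia = S/5 = (300/2231)/5 = 60/2231 ≈ 0.027 in

S = 300/2231 in ≈ 0.134 in; Ia = 60/2231 in ≈ 0.027 in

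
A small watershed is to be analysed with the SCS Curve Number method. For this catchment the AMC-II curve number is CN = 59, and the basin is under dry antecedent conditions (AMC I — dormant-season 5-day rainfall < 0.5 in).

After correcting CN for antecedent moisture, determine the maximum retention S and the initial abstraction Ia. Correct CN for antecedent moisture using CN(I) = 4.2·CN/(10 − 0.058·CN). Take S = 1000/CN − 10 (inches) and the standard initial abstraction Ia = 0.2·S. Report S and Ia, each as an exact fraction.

Adjust CN=59 to AMC I: 4.2·59/(10 − 0.058·59) → (1239/5) ÷ (3289/500) = 123900/3289 ≈ 37.671
S = 1000/(123900/3289) − 10 = 20500/1239 in ≈ 16.546 in
Ia = 0.2S: 0.2·16.546 = 3.309 in (exactly 4100/1239)

S = 20500/1239 in ≈ 16.546 in; Ia = 4100/1239 in ≈ 3.309 in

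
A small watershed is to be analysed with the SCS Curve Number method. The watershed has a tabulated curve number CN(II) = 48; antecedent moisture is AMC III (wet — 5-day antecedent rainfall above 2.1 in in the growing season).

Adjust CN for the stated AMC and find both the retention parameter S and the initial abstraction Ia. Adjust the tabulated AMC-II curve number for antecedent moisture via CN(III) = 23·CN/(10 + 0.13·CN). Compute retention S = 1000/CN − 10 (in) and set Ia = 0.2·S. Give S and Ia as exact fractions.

Adjust CN=48 to AMC III: 23·48/(10 + 0.13·48) → 1104 ÷ (406/25) = 13800/203 ≈ 67.980
Max retention: S = 1000/(13800/203) − 10 = 325/69 in (≈ 4.710 in)
Initial abstraction Ia = S/5 = (325/69)/5 = 65/69 ≈ 0.942 in

S = 325/69 in ≈ 4.710 in; Ia = 65/69 in ≈ 0.942 in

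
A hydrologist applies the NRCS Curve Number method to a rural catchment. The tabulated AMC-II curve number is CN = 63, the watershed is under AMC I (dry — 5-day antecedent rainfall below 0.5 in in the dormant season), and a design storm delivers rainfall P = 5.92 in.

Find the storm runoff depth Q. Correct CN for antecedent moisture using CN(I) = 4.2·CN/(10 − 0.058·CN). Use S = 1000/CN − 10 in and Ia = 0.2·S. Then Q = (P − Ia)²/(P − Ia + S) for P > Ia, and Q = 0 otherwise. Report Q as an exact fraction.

Q = 72106192/126445725 in ≈ 0.570 in

Dry (AMC I): CN(I) = 4.2·63/(10 − 0.058·63) = (1323/5)/(3173/500) = 132300/3173 ≈ 41.696
Max retention: S = 1000/(132300/3173) − 10 = 18500/1323 in (≈ 13.983 in)
Ia = 0.2S: 0.2·13.983 = 2.797 in (exactly 3700/1323)
Excess rainfall: 5.920 − 2.797 = 3.123 in; P > Ia so Q > 0
Q = (103304/33075)²/((103304/33075) + 18500/1323) = (10671716416/1093955625)/(565804/33075) = 72106192/126445725 in ≈ 0.570 in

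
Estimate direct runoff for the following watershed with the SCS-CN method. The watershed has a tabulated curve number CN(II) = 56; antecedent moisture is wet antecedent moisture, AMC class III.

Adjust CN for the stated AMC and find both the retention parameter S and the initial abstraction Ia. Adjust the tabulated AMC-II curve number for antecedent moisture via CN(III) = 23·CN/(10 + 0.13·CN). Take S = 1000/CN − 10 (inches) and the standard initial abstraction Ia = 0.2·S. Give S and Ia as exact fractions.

S = 550/161 in ≈ 3.416 in; Ia = 110/161 in ≈ 0.683 in

CN(III) from CN(II)=56: (23·56)/(10 + 0.13·56) = 4025/54 ≈ 74.537
S = 1000/(4025/54) − 10 = 550/161 in ≈ 3.416 in
Ia = 0.2·(550/161) = 110/161 in ≈ 0.683 in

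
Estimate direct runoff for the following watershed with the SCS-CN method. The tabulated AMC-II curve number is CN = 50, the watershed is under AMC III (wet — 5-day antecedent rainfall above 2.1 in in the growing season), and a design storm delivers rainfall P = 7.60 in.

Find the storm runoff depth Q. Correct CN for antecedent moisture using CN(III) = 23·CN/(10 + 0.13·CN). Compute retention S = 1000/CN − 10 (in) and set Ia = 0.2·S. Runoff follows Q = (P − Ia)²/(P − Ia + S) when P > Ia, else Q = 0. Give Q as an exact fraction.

Adjust CN=50 to AMC III: 23·50/(10 + 0.13·50) → 1150 ÷ (33/2) = 2300/33 ≈ 69.697
Max retention: S = 1000/(2300/33) − 10 = 100/23 in (≈ 4.348 in)
Ia = 0.2·(100/23) = 20/23 in ≈ 0.870 in
P − Ia = 7.600 − 0.870 = 774/115 ≈ 6.730 in (> 0, runoff occurs)
Q: (774/115)² ÷ (1274/115) = 299538/73255 in (≈ 4.089 in)

Q = 299538/73255 in ≈ 4.089 in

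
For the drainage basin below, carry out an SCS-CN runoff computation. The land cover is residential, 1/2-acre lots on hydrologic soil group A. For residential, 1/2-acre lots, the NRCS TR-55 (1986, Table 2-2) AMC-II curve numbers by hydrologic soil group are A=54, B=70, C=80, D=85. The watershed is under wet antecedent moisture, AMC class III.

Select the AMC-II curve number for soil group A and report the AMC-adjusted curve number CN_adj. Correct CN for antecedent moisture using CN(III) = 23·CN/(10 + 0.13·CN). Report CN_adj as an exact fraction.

NRCS table: residential, 1/2-acre lots, soil group A → CN(II) = 54
CN(III) from CN(II)=54: (23·54)/(10 + 0.13·54) = 2700/37 ≈ 72.973

CN_adj = 2700/37 ≈ 72.973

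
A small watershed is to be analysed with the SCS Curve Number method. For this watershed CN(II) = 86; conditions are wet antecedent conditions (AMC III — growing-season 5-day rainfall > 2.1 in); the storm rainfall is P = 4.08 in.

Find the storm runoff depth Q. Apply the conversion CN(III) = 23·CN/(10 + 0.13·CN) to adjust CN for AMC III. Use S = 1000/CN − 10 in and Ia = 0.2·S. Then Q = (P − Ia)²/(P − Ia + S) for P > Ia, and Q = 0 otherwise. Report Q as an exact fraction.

Wet (AMC III): CN(III) = 23·86/(10 + 0.13·86) = 1978/(1059/50) = 98900/1059 ≈ 93.390
Retention S: 1000/CN − 10 with CN=93.390 → S = 700/989 ≈ 0.708 in
Initial abstraction Ia = S/5 = (700/989)/5 = 140/989 ≈ 0.142 in
Excess rainfall: 4.080 − 0.142 = 3.938 in; P > Ia so Q > 0
Q: (97378/24725)² ÷ (114878/24725) = 4741237442/1420179275 in (≈ 3.338 in)

Q = 4741237442/1420179275 in ≈ 3.338 in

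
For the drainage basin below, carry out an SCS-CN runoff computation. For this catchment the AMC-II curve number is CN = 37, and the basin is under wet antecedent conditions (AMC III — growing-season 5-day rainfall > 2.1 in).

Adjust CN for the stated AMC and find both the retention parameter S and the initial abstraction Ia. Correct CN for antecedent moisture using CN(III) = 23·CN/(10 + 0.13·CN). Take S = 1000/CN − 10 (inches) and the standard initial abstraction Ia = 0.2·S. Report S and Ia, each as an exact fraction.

CN(III) from CN(II)=37: (23·37)/(10 + 0.13·37) = 85100/1481 ≈ 57.461
Max retention: S = 1000/(85100/1481) − 10 = 6300/851 in (≈ 7.403 in)
Ia = 0.2·(6300/851) = 1260/851 in ≈ 1.481 in

S = 6300/851 in ≈ 7.403 in; Ia = 1260/851 in ≈ 1.481 in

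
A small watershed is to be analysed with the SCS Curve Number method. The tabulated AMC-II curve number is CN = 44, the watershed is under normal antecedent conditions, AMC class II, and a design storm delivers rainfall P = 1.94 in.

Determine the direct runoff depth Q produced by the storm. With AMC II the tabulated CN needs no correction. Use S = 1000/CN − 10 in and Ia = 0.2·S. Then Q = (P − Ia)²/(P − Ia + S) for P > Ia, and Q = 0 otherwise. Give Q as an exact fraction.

Q = 0 in ≈ 0.000 in

CN(II) = 44; AMC II needs no correction.
Retention S: 1000/CN − 10 with CN=44.000 → S = 140/11 ≈ 12.727 in
Ia = 0.2·(140/11) = 28/11 in ≈ 2.545 in
P = 1.940 ≤ Ia = 2.545 in: entire storm abstracted, Q = 0.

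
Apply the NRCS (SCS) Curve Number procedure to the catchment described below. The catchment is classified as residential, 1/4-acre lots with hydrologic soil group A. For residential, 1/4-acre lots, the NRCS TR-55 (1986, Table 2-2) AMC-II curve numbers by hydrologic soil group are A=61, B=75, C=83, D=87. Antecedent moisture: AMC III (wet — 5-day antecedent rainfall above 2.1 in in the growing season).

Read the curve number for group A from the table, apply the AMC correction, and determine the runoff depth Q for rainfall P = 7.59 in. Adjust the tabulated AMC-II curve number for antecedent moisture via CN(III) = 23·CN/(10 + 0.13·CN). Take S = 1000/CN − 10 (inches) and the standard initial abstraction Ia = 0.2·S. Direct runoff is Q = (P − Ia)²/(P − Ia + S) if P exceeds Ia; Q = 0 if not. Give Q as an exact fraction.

NRCS table: residential, 1/4-acre lots, soil group A → CN(II) = 61
CN(III) from CN(II)=61: (23·61)/(10 + 0.13·61) = 140300/1793 ≈ 78.249
Retention S: 1000/CN − 10 with CN=78.249 → S = 3900/1403 ≈ 2.780 in
Ia = 0.2·(3900/1403) = 780/1403 in ≈ 0.556 in
P − Ia = 7.590 − 0.556 = 986877/140300 ≈ 7.034 in (> 0, runoff occurs)
Q = (986877/140300)²/((986877/140300) + 3900/1403) = (973926213129/19684090000)/(1376877/140300) = 324642071043/64391947700 in ≈ 5.042 in

Q = 324642071043/64391947700 in ≈ 5.042 in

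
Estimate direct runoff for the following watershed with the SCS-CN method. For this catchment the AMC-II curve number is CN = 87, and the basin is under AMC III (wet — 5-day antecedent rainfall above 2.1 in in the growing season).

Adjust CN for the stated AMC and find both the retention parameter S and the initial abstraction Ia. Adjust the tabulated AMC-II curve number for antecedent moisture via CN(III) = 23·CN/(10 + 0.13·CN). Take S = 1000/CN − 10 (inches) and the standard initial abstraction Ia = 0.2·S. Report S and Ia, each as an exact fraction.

Wet (AMC III): CN(III) = 23·87/(10 + 0.13·87) = 2001/(2131/100) = 200100/2131 ≈ 93.900
Max retention: S = 1000/(200100/2131) − 10 = 1300/2001 in (≈ 0.650 in)
Ia = 0.2·(1300/2001) = 260/2001 in ≈ 0.130 in

S = 1300/2001 in ≈ 0.650 in; Ia = 260/2001 in ≈ 0.130 in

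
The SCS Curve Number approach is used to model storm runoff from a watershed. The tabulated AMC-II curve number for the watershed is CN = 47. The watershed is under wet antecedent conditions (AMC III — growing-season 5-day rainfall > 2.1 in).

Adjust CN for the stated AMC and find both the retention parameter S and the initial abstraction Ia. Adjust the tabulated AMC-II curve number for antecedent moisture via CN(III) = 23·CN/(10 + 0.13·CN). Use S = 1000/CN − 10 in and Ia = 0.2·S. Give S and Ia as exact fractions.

S = 5300/1081 in ≈ 4.903 in; Ia = 1060/1081 in ≈ 0.981 in

Wet (AMC III): CN(III) = 23·47/(10 + 0.13·47) = 1081/(1611/100) = 108100/1611 ≈ 67.101
S = 1000/(108100/1611) − 10 = 5300/1081 in ≈ 4.903 in
Initial abstraction Ia = S/5 = (5300/1081)/5 = 1060/1081 ≈ 0.981 in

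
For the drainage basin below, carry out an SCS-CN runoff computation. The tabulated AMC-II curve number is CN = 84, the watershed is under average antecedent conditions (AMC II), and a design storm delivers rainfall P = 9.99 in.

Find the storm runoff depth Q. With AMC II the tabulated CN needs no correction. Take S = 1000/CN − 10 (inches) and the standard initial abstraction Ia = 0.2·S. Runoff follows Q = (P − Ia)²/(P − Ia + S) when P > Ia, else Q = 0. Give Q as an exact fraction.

Q = 407192041/50775900 in ≈ 8.019 in

CN(II) = 84; AMC II needs no correction.
Max retention: S = 1000/84 − 10 = 40/21 in (≈ 1.905 in)
Ia = 0.2·(40/21) = 8/21 in ≈ 0.381 in
Excess rainfall: 9.990 − 0.381 = 9.609 in; P > Ia so Q > 0
Q: (20179/2100)² ÷ (24179/2100) = 407192041/50775900 in (≈ 8.019 in)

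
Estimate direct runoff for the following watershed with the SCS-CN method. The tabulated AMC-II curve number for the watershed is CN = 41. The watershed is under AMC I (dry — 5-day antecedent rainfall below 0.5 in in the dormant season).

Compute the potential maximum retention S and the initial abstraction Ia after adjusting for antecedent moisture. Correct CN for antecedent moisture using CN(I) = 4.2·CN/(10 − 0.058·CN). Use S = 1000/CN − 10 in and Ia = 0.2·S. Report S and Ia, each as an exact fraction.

CN(I) from CN(II)=41: (4.2·41)/(10 − 0.058·41) = 86100/3811 ≈ 22.592
Max retention: S = 1000/(86100/3811) − 10 = 29500/861 in (≈ 34.262 in)
Ia = 0.2S: 0.2·34.262 = 6.852 in (exactly 5900/861)

S = 29500/861 in ≈ 34.262 in; Ia = 5900/861 in ≈ 6.852 in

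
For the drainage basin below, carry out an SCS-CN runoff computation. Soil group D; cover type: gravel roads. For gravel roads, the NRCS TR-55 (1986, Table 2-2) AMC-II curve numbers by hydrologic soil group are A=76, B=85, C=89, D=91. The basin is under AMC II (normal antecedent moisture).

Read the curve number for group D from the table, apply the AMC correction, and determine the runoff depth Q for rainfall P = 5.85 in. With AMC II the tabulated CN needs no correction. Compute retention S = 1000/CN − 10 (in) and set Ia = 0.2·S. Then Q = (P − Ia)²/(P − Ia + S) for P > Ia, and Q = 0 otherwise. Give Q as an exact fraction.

NRCS table: gravel roads, soil group D → CN(II) = 91
Average conditions: CN = 91 (no AMC adjustment).
S = 1000/91 − 10 = 90/91 in ≈ 0.989 in
Ia = 0.2·(90/91) = 18/91 in ≈ 0.198 in
Excess rainfall: 5.850 − 0.198 = 5.652 in; P > Ia so Q > 0
Q = (10287/1820)²/((10287/1820) + 90/91) = (105822369/3312400)/(12087/1820) = 11758041/2444260 in ≈ 4.810 in

Q = 11758041/2444260 in ≈ 4.810 in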